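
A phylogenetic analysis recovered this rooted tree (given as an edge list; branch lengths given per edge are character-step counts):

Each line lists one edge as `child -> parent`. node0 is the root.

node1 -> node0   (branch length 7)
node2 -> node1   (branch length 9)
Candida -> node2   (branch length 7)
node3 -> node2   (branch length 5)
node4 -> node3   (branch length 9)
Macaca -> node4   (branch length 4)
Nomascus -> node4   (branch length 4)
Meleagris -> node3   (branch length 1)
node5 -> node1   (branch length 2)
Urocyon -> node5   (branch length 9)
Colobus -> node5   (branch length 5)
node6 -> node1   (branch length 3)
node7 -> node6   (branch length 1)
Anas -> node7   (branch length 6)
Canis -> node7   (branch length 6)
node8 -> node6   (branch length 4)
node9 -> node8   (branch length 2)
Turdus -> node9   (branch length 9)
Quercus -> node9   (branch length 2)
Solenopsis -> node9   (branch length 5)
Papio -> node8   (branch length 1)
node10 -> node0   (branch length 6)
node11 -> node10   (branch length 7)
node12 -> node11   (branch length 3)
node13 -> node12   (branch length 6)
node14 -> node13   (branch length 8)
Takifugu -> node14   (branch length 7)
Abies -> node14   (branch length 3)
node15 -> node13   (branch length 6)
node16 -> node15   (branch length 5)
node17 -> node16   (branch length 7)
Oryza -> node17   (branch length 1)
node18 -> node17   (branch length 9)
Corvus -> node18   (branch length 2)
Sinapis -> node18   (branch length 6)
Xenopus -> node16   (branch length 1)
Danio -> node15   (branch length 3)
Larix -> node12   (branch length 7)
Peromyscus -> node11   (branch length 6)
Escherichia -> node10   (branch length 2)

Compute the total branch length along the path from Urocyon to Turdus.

The path runs Urocyon → … → MRCA → … → Turdus; the MRCA is the node subtending ((Candida,((Macaca,Nomascus),Meleagris)),(Urocyon,Colobus),((Anas,Canis),((Turdus,Quercus,Solenopsis),Papio))).
Branch lengths along that path: 9 + 2 + 3 + 4 + 2 + 9 = 29.

29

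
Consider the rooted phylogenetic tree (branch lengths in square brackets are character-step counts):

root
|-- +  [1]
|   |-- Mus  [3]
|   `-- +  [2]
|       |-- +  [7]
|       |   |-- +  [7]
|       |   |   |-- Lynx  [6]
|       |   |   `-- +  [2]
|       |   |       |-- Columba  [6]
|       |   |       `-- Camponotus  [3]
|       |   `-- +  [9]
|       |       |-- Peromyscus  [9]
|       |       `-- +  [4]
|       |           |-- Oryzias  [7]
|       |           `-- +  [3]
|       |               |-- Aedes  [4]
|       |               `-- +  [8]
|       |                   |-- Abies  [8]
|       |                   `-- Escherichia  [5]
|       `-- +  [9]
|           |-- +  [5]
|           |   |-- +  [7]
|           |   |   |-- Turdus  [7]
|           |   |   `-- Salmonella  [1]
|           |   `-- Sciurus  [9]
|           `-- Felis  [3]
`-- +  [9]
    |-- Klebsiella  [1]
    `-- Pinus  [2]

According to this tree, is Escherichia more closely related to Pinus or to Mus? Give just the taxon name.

The MRCA of Escherichia and Mus subtends (Mus,(((Lynx,(Columba,Camponotus)),(Peromyscus,(Oryzias,(Aedes,(Abies,Escherichia))))),(((Turdus,Salmonella),Sciurus),Felis))) (13 taxa).
The MRCA of Escherichia and Pinus is the root, subtending the entire tree (15 taxa).
The first is nested inside the second, so Escherichia shares a more recent common ancestor with Mus.

Mus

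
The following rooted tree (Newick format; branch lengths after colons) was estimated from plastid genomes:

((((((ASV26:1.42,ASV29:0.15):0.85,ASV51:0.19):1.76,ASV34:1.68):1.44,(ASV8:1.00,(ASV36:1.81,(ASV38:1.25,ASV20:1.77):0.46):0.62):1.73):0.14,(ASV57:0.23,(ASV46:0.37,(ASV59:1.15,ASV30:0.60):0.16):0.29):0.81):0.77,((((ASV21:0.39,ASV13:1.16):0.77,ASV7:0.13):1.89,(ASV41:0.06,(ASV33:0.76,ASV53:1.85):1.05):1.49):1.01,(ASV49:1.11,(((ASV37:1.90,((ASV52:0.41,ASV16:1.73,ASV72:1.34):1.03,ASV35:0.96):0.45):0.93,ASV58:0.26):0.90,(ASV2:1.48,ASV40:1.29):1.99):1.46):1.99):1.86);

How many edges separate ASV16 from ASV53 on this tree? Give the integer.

The MRCA of ASV16 and ASV53 is the node subtending ((((ASV21,ASV13),ASV7),(ASV41,(ASV33,ASV53))),(ASV49,(((ASV37,((ASV52,ASV16,ASV72),ASV35)),ASV58),(ASV2,ASV40)))).
From ASV16 up to that node: 7 branches. From ASV53 up to the same node: 4 branches. Total: 7 + 4 = 11.

11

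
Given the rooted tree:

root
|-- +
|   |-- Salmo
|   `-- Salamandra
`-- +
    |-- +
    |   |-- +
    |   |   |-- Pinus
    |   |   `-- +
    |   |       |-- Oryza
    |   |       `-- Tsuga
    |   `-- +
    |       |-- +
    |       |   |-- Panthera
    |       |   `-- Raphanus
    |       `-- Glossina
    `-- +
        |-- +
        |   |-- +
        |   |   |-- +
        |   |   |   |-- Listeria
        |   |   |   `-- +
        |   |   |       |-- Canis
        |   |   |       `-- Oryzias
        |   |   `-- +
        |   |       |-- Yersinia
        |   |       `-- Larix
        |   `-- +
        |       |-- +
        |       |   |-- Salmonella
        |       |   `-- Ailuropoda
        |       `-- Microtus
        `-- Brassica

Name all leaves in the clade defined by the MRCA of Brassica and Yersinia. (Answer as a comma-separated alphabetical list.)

Ailuropoda, Brassica, Canis, Larix, Listeria, Microtus, Oryzias, Salmonella, Yersinia

Tracing Brassica: it sits inside ((((Listeria,(Canis,Oryzias)),(Yersinia,Larix)),((Salmonella,Ailuropoda),Microtus)),Brassica).
Tracing Yersinia: it sits inside (Yersinia,Larix).
The smallest clade enclosing both is ((((Listeria,(Canis,Oryzias)),(Yersinia,Larix)),((Salmonella,Ailuropoda),Microtus)),Brassica); the answer is its 9 terminal taxa in alphabetical order.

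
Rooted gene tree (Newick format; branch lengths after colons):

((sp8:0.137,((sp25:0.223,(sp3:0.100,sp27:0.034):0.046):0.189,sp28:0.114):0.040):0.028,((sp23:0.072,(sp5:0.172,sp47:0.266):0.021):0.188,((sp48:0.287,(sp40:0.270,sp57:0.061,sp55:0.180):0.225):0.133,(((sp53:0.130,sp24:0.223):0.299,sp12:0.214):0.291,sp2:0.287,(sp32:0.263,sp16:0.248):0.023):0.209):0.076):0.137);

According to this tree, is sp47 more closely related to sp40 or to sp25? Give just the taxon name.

sp40

The MRCA of sp47 and sp40 subtends ((sp23,(sp5,sp47)),((sp48,(sp40,sp57,sp55)),(((sp53,sp24),sp12),sp2,(sp32,sp16)))) (13 taxa).
The MRCA of sp47 and sp25 is the root, subtending the entire tree (18 taxa).
The first is nested inside the second, so sp47 shares a more recent common ancestor with sp40.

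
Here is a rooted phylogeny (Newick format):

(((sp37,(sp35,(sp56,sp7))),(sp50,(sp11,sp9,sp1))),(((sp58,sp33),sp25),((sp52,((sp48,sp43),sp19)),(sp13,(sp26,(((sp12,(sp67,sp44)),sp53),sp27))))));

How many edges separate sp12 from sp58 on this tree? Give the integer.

10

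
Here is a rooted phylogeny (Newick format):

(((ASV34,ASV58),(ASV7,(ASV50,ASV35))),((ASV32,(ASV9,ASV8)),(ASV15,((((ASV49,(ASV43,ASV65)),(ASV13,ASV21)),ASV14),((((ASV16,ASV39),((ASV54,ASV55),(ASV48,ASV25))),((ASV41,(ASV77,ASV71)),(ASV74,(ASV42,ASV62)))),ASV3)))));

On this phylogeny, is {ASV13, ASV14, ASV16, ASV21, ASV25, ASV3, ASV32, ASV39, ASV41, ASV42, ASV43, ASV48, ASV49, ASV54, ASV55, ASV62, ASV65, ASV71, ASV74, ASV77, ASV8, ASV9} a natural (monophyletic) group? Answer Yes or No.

No

The MRCA of the listed taxa subtends ((ASV32,(ASV9,ASV8)),(ASV15,((((ASV49,(ASV43,ASV65)),(ASV13,ASV21)),ASV14),((((ASV16,ASV39),((ASV54,ASV55),(ASV48,ASV25))),((ASV41,(ASV77,ASV71)),(ASV74,(ASV42,ASV62)))),ASV3)))).
That clade also contains ASV15, which is not in the proposed group, so the group is not monophyletic.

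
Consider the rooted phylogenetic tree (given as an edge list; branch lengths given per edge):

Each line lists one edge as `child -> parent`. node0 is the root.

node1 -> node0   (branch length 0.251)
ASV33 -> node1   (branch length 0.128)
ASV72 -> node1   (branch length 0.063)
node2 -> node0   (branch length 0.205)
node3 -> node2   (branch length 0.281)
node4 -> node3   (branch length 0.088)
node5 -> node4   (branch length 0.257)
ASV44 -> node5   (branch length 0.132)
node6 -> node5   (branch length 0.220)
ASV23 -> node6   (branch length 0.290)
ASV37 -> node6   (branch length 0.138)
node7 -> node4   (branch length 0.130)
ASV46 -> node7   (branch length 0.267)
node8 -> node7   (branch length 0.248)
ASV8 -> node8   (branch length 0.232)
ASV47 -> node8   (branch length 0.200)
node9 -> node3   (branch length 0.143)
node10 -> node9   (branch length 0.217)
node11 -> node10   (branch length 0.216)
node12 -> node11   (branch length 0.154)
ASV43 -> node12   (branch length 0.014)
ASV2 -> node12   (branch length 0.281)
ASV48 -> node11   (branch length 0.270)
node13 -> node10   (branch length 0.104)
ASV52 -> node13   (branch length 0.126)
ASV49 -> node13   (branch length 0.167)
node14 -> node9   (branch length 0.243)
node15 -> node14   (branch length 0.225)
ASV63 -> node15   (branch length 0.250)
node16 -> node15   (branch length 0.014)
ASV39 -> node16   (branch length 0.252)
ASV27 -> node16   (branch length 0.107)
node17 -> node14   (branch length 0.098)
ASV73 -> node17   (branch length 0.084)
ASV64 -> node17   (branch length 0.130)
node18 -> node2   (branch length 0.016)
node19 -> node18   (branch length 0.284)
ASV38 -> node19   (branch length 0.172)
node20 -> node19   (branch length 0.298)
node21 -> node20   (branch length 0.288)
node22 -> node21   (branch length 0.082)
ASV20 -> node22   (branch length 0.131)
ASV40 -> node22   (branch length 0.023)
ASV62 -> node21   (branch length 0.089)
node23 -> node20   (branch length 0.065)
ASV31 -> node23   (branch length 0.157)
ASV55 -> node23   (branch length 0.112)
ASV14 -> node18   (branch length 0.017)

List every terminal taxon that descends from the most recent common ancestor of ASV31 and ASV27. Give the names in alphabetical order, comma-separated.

ASV14, ASV2, ASV20, ASV23, ASV27, ASV31, ASV37, ASV38, ASV39, ASV40, ASV43, ASV44, ASV46, ASV47, ASV48, ASV49, ASV52, ASV55, ASV62, ASV63, ASV64, ASV73, ASV8

Tracing ASV31: it sits inside (ASV31,ASV55).
Tracing ASV27: it sits inside (ASV39,ASV27).
The smallest clade enclosing both is ((((ASV44,(ASV23,ASV37)),(ASV46,(ASV8,ASV47))),((((ASV43,ASV2),ASV48),(ASV52,ASV49)),((ASV63,(ASV39,ASV27)),(ASV73,ASV64)))),((ASV38,(((ASV20,ASV40),ASV62),(ASV31,ASV55))),ASV14)); the answer is its 23 terminal taxa in alphabetical order.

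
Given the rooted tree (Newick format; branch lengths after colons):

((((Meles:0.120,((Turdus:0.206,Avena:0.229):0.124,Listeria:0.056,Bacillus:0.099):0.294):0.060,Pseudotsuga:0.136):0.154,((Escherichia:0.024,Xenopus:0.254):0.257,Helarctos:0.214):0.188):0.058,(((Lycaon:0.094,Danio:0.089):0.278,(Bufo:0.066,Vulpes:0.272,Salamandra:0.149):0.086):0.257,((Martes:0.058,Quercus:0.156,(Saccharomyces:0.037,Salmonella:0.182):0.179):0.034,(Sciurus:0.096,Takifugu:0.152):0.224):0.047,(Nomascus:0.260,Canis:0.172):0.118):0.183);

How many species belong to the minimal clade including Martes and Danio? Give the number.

13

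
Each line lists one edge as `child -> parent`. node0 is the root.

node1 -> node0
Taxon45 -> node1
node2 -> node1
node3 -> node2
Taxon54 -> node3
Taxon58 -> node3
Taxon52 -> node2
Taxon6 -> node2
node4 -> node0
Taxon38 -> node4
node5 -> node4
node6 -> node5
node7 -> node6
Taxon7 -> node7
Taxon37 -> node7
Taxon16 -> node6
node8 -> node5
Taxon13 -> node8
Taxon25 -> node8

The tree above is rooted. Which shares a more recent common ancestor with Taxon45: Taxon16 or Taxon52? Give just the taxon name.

Taxon52

The MRCA of Taxon45 and Taxon52 subtends (Taxon45,((Taxon54,Taxon58),Taxon52,Taxon6)) (5 taxa).
The MRCA of Taxon45 and Taxon16 is the root, subtending the entire tree (11 taxa).
The first is nested inside the second, so Taxon45 shares a more recent common ancestor with Taxon52.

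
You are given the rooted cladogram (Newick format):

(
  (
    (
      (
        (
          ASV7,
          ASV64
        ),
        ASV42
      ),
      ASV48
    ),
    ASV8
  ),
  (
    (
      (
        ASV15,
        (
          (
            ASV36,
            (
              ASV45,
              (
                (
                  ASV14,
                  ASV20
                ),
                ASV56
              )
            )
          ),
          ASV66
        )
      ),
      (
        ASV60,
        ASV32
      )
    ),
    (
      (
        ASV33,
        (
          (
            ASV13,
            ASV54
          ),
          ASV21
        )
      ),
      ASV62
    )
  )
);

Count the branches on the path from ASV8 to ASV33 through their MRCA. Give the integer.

The MRCA of ASV8 and ASV33 is the root of the tree.
From ASV8 up to that node: 2 branches. From ASV33 up to the same node: 4 branches. Total: 2 + 4 = 6.

6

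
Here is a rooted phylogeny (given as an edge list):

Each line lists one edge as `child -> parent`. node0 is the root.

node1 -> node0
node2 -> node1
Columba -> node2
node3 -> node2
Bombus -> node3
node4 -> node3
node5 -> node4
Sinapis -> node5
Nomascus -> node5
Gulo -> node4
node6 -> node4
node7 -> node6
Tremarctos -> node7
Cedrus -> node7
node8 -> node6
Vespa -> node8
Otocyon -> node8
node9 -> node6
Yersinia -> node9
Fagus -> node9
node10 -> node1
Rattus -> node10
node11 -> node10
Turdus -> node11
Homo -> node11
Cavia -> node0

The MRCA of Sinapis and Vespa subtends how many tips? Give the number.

9

The MRCA of Sinapis and Vespa is the node subtending ((Sinapis,Nomascus),Gulo,((Tremarctos,Cedrus),(Vespa,Otocyon),(Yersinia,Fagus))).
That clade contains 9 terminal taxa: Cedrus, Fagus, Gulo, Nomascus, Otocyon, Sinapis, Tremarctos, Vespa, Yersinia.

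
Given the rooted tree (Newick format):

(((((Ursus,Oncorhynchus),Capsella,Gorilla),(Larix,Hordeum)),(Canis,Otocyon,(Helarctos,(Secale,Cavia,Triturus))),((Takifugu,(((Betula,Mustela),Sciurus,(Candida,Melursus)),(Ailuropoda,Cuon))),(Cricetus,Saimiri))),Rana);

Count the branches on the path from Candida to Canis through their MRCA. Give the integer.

The MRCA of Candida and Canis is the node subtending ((((Ursus,Oncorhynchus),Capsella,Gorilla),(Larix,Hordeum)),(Canis,Otocyon,(Helarctos,(Secale,Cavia,Triturus))),((Takifugu,(((Betula,Mustela),Sciurus,(Candida,Melursus)),(Ailuropoda,Cuon))),(Cricetus,Saimiri))).
From Candida up to that node: 6 branches. From Canis up to the same node: 2 branches. Total: 6 + 2 = 8.

8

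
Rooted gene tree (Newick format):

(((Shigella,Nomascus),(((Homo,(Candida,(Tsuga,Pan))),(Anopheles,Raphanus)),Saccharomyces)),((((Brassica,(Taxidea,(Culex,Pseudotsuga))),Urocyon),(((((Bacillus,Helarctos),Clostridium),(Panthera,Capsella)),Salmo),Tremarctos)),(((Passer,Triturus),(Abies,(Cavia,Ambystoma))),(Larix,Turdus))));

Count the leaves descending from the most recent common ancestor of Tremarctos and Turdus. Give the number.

The MRCA of Tremarctos and Turdus is the node subtending ((((Brassica,(Taxidea,(Culex,Pseudotsuga))),Urocyon),(((((Bacillus,Helarctos),Clostridium),(Panthera,Capsella)),Salmo),Tremarctos)),(((Passer,Triturus),(Abies,(Cavia,Ambystoma))),(Larix,Turdus))).
That clade contains 19 terminal taxa: Abies, Ambystoma, Bacillus, Brassica, Capsella, Cavia, Clostridium, Culex, Helarctos, Larix, Panthera, Passer, Pseudotsuga, Salmo, Taxidea, Tremarctos, Triturus, Turdus, Urocyon.

19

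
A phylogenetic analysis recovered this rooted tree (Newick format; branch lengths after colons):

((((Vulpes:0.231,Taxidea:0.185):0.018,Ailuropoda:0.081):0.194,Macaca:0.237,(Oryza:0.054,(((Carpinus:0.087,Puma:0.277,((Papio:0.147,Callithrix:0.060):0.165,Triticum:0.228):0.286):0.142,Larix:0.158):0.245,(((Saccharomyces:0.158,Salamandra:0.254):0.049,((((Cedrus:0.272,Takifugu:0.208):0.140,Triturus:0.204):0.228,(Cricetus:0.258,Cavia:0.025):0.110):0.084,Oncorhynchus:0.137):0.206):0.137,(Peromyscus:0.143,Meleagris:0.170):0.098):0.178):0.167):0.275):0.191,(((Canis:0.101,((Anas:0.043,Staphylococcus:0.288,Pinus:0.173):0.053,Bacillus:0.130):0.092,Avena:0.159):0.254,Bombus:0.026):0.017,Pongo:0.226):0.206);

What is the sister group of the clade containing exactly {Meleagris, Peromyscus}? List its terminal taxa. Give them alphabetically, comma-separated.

Cavia, Cedrus, Cricetus, Oncorhynchus, Saccharomyces, Salamandra, Takifugu, Triturus

The clade containing exactly {Meleagris, Peromyscus} attaches to the tree at the node subtending (((Saccharomyces,Salamandra),((((Cedrus,Takifugu),Triturus),(Cricetus,Cavia)),Oncorhynchus)),(Peromyscus,Meleagris)).
The other lineage descending from that same node — the sister group — is ((Saccharomyces,Salamandra),((((Cedrus,Takifugu),Triturus),(Cricetus,Cavia)),Oncorhynchus)); its 8 tips in alphabetical order are the answer.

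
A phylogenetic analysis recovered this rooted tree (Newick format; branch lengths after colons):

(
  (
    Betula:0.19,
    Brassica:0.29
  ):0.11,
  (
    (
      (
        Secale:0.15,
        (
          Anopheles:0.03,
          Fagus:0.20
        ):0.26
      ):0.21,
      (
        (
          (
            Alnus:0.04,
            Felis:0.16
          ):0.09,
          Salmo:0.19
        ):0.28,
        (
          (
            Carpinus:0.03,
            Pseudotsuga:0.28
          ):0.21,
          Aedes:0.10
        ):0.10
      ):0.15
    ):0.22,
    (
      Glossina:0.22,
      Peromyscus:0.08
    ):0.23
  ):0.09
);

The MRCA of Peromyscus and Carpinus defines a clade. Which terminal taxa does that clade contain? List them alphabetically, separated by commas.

Tracing Peromyscus: it sits inside (Glossina,Peromyscus).
Tracing Carpinus: it sits inside (Carpinus,Pseudotsuga).
The smallest clade enclosing both is (((Secale,(Anopheles,Fagus)),(((Alnus,Felis),Salmo),((Carpinus,Pseudotsuga),Aedes))),(Glossina,Peromyscus)); the answer is its 11 terminal taxa in alphabetical order.

Aedes, Alnus, Anopheles, Carpinus, Fagus, Felis, Glossina, Peromyscus, Pseudotsuga, Salmo, Secale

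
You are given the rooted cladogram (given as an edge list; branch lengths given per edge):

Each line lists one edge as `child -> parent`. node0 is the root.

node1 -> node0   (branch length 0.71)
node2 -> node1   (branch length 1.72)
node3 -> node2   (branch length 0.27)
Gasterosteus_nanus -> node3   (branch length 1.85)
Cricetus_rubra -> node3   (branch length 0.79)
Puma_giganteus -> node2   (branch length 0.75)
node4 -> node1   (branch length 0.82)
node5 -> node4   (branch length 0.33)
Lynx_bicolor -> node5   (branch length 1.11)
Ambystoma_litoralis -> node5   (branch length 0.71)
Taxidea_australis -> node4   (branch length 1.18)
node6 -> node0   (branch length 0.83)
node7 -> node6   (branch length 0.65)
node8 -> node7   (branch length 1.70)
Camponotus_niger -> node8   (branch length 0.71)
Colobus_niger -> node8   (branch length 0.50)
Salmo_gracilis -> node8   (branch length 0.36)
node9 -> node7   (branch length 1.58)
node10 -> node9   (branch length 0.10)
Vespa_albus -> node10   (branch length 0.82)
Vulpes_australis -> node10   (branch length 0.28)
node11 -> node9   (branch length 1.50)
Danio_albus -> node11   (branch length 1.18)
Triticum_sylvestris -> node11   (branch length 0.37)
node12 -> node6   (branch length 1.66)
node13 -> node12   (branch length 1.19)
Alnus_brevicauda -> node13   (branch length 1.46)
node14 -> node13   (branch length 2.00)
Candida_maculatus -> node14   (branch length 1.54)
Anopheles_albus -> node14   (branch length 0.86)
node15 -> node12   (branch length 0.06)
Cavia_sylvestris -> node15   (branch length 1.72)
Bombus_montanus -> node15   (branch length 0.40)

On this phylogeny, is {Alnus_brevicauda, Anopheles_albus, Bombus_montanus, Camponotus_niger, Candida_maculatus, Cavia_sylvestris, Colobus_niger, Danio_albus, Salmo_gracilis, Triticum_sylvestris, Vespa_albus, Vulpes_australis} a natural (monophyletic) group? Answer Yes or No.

Yes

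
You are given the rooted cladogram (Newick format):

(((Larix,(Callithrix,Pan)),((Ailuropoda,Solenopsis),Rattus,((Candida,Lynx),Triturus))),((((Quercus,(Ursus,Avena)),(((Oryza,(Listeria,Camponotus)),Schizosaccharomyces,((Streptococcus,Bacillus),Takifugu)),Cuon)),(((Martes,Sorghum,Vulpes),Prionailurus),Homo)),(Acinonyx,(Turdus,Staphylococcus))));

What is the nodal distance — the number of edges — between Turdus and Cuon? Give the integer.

The MRCA of Turdus and Cuon is the node subtending ((((Quercus,(Ursus,Avena)),(((Oryza,(Listeria,Camponotus)),Schizosaccharomyces,((Streptococcus,Bacillus),Takifugu)),Cuon)),(((Martes,Sorghum,Vulpes),Prionailurus),Homo)),(Acinonyx,(Turdus,Staphylococcus))).
From Turdus up to that node: 3 branches. From Cuon up to the same node: 4 branches. Total: 3 + 4 = 7.

7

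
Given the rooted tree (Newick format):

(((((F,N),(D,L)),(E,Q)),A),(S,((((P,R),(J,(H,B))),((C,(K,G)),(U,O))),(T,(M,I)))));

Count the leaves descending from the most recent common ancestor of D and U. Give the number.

The MRCA of D and U is the root, so the clade is the entire tree.
That clade contains 21 terminal taxa: A, B, C, D, E, F, G, H, I, J, K, L, M, N, O, P, Q, R, S, T, U.

21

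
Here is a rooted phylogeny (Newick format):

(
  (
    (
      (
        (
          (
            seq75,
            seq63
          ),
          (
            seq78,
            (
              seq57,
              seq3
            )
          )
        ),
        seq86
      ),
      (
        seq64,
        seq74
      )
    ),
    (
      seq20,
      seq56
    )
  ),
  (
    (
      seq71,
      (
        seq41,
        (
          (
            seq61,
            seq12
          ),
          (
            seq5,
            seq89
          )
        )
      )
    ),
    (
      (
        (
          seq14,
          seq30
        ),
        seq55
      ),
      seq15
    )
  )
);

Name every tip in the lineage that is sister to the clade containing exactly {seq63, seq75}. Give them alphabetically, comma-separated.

The clade containing exactly {seq63, seq75} attaches to the tree at the node subtending ((seq75,seq63),(seq78,(seq57,seq3))).
The other lineage descending from that same node — the sister group — is (seq78,(seq57,seq3)); its 3 tips in alphabetical order are the answer.

seq3, seq57, seq78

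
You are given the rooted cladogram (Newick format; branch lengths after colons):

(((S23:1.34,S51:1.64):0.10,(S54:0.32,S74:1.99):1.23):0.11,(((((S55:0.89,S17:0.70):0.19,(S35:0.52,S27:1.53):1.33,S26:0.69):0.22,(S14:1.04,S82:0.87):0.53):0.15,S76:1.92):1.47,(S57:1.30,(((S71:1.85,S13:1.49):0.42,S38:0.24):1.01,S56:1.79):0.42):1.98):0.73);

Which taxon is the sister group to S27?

S35

S27 attaches to the tree at the node subtending (S35,S27).
The other lineage descending from that same node — the sister group — is the single tip S35.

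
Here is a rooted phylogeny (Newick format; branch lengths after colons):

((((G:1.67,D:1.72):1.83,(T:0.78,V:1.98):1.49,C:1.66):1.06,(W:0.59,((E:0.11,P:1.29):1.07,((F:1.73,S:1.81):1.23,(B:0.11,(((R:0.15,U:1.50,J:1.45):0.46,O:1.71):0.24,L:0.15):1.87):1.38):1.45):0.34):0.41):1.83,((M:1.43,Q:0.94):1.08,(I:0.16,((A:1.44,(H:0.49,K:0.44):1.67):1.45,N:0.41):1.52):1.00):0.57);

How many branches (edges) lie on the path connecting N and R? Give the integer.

The MRCA of N and R is the root of the tree.
From N up to that node: 4 branches. From R up to the same node: 9 branches. Total: 4 + 9 = 13.

13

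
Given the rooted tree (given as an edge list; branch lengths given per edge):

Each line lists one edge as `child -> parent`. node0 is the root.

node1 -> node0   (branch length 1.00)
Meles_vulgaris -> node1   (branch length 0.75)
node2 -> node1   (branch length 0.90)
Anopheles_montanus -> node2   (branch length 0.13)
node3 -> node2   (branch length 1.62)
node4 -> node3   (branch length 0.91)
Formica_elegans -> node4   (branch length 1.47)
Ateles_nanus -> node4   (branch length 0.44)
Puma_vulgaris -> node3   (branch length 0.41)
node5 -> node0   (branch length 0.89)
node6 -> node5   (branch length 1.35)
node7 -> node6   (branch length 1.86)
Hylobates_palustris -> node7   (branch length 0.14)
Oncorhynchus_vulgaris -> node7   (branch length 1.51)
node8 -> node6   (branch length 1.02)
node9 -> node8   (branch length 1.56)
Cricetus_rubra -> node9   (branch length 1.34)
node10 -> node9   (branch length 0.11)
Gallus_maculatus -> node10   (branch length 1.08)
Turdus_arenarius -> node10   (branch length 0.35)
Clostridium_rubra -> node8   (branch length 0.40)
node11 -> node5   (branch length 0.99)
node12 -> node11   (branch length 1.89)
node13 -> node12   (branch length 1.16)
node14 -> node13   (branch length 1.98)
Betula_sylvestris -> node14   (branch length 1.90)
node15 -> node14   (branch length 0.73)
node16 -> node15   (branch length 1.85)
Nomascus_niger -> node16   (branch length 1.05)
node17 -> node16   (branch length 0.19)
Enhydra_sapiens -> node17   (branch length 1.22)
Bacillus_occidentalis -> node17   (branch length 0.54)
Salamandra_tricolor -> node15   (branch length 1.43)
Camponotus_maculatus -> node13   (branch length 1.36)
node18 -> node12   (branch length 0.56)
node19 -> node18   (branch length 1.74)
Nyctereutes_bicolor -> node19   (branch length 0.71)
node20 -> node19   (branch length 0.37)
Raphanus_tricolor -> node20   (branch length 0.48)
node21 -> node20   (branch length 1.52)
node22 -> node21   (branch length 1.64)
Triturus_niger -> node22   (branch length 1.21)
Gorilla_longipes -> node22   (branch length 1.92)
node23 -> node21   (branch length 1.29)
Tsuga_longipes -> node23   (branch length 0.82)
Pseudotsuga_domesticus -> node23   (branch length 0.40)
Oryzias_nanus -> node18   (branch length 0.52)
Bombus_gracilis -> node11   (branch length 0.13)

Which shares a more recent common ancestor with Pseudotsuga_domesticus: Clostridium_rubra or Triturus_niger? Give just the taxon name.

Triturus_niger

The MRCA of Pseudotsuga_domesticus and Triturus_niger subtends ((Triturus_niger,Gorilla_longipes),(Tsuga_longipes,Pseudotsuga_domesticus)) (4 taxa).
The MRCA of Pseudotsuga_domesticus and Clostridium_rubra subtends (((Hylobates_palustris,Oncorhynchus_vulgaris),((Cricetus_rubra,(Gallus_maculatus,Turdus_arenarius)),Clostridium_rubra)),((((Betula_sylvestris,((Nomascus_niger,(Enhydra_sapiens,Bacillus_occidentalis)),Salamandra_tricolor)),Camponotus_maculatus),((Nyctereutes_bicolor,(Raphanus_tricolor,((Triturus_niger,Gorilla_longipes),(Tsuga_longipes,Pseudotsuga_domesticus)))),Oryzias_nanus)),Bombus_gracilis)) (20 taxa).
The first is nested inside the second, so Pseudotsuga_domesticus shares a more recent common ancestor with Triturus_niger.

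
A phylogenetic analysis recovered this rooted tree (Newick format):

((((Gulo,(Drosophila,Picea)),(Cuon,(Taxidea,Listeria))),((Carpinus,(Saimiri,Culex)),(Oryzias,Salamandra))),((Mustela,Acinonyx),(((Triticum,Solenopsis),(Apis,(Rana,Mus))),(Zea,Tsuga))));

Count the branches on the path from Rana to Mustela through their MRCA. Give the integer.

7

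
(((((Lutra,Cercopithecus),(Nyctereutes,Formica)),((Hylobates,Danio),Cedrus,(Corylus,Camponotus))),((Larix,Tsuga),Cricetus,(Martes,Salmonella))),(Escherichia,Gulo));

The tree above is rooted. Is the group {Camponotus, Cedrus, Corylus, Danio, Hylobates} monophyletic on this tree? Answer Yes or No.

Yes

The most recent common ancestor of these taxa subtends ((Hylobates,Danio),Cedrus,(Corylus,Camponotus)).
That clade has exactly 5 tips — every listed taxon and nothing else — so the group is monophyletic.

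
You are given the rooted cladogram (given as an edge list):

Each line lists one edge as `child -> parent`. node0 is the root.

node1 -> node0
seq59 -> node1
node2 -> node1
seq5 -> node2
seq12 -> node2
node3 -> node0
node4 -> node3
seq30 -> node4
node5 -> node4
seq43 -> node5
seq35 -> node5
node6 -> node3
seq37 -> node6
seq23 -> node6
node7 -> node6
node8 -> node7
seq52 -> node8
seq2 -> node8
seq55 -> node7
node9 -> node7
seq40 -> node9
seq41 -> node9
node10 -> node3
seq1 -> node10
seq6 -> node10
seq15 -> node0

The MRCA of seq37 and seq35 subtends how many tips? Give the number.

The MRCA of seq37 and seq35 is the node subtending ((seq30,(seq43,seq35)),(seq37,seq23,((seq52,seq2),seq55,(seq40,seq41))),(seq1,seq6)).
That clade contains 12 terminal taxa: seq1, seq2, seq23, seq30, seq35, seq37, seq40, seq41, seq43, seq52, seq55, seq6.

12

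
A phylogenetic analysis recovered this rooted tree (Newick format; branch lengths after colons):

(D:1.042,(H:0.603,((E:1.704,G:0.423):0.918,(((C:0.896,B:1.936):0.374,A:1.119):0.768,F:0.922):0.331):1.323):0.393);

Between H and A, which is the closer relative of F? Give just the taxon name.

A

The MRCA of F and A subtends (((C,B),A),F) (4 taxa).
The MRCA of F and H subtends (H,((E,G),(((C,B),A),F))) (7 taxa).
The first is nested inside the second, so F shares a more recent common ancestor with A.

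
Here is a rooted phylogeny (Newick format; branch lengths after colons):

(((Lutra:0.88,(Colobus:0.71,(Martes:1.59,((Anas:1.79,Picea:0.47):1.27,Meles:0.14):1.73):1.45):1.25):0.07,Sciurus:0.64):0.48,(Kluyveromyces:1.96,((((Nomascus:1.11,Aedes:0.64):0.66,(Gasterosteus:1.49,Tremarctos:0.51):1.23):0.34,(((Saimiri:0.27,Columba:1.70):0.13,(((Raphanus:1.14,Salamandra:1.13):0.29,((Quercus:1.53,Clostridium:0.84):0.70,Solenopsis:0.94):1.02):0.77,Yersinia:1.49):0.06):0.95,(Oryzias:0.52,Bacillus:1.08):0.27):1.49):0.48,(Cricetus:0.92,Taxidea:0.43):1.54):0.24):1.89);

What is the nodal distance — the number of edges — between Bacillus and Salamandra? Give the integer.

7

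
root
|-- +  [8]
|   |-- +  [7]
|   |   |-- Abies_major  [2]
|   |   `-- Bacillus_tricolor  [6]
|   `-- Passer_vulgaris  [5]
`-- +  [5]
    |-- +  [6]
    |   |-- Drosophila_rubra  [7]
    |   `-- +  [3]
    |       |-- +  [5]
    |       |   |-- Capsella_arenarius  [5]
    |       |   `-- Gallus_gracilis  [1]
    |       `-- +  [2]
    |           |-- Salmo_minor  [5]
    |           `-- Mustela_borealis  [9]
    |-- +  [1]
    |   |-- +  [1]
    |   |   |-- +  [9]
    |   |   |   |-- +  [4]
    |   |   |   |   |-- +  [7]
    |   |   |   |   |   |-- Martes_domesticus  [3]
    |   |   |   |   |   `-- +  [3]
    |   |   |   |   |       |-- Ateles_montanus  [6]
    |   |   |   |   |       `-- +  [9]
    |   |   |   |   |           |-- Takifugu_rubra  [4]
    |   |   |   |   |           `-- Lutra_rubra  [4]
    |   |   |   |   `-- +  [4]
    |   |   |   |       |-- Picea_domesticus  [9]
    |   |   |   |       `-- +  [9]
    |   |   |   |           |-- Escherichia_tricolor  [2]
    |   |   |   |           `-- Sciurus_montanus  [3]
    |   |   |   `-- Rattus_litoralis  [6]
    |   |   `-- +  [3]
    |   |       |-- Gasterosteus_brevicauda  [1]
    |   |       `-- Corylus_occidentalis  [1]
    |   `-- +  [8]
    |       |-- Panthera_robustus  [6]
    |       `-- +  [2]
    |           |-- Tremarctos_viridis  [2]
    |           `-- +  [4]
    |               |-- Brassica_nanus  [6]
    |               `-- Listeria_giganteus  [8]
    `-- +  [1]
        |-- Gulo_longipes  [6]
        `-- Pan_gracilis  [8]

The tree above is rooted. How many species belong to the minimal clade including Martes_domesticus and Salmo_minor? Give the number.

The MRCA of Martes_domesticus and Salmo_minor is the node subtending ((Drosophila_rubra,((Capsella_arenarius,Gallus_gracilis),(Salmo_minor,Mustela_borealis))),(((((Martes_domesticus,(Ateles_montanus,(Takifugu_rubra,Lutra_rubra))),(Picea_domesticus,(Escherichia_tricolor,Sciurus_montanus))),Rattus_litoralis),(Gasterosteus_brevicauda,Corylus_occidentalis)),(Panthera_robustus,(Tremarctos_viridis,(Brassica_nanus,Listeria_giganteus)))),(Gulo_longipes,Pan_gracilis)).
That clade contains 21 terminal taxa: Ateles_montanus, Brassica_nanus, Capsella_arenarius, Corylus_occidentalis, Drosophila_rubra, Escherichia_tricolor, Gallus_gracilis, Gasterosteus_brevicauda, Gulo_longipes, Listeria_giganteus, Lutra_rubra, Martes_domesticus, Mustela_borealis, Pan_gracilis, Panthera_robustus, Picea_domesticus, Rattus_litoralis, Salmo_minor, Sciurus_montanus, Takifugu_rubra, Tremarctos_viridis.

21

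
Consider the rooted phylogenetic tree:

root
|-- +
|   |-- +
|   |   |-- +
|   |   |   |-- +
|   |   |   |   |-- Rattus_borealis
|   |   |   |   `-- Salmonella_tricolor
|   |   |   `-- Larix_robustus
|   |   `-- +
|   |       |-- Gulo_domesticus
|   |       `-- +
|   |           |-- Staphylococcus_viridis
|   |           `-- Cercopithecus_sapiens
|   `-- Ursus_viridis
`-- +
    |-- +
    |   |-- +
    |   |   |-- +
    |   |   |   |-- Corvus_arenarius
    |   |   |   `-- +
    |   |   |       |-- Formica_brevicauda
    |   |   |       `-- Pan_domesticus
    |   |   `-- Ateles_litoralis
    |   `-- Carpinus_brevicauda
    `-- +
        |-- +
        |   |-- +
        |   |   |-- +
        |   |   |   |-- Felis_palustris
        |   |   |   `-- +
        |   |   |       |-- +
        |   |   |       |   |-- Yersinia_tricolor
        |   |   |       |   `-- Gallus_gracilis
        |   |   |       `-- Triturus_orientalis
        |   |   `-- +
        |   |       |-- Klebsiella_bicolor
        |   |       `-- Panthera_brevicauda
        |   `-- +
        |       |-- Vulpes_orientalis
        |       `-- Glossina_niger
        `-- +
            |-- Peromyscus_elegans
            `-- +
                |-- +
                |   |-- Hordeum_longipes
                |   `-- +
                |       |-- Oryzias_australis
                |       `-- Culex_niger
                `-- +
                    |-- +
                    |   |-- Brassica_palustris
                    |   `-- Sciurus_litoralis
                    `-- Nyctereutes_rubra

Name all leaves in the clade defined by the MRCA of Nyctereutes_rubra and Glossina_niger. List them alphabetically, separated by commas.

Brassica_palustris, Culex_niger, Felis_palustris, Gallus_gracilis, Glossina_niger, Hordeum_longipes, Klebsiella_bicolor, Nyctereutes_rubra, Oryzias_australis, Panthera_brevicauda, Peromyscus_elegans, Sciurus_litoralis, Triturus_orientalis, Vulpes_orientalis, Yersinia_tricolor

Tracing Nyctereutes_rubra: it sits inside ((Brassica_palustris,Sciurus_litoralis),Nyctereutes_rubra).
Tracing Glossina_niger: it sits inside (Vulpes_orientalis,Glossina_niger).
The smallest clade enclosing both is ((((Felis_palustris,((Yersinia_tricolor,Gallus_gracilis),Triturus_orientalis)),(Klebsiella_bicolor,Panthera_brevicauda)),(Vulpes_orientalis,Glossina_niger)),(Peromyscus_elegans,((Hordeum_longipes,(Oryzias_australis,Culex_niger)),((Brassica_palustris,Sciurus_litoralis),Nyctereutes_rubra)))); the answer is its 15 terminal taxa in alphabetical order.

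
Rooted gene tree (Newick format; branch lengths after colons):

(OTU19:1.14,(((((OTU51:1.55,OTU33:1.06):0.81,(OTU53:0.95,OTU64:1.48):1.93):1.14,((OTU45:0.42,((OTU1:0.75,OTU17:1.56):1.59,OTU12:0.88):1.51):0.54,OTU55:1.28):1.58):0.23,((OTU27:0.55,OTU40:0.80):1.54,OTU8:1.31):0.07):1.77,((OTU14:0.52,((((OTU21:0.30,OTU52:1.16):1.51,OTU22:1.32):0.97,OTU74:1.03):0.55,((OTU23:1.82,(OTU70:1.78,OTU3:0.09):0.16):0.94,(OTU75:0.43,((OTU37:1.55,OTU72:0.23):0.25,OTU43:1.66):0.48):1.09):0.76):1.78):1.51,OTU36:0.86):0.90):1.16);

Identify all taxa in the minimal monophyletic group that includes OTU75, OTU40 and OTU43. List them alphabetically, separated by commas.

Tracing OTU75: it sits inside (OTU75,((OTU37,OTU72),OTU43)).
Tracing OTU40: it sits inside (OTU27,OTU40).
Tracing OTU43: it sits inside ((OTU37,OTU72),OTU43).
The smallest clade enclosing all 3 is (((((OTU51,OTU33),(OTU53,OTU64)),((OTU45,((OTU1,OTU17),OTU12)),OTU55)),((OTU27,OTU40),OTU8)),((OTU14,((((OTU21,OTU52),OTU22),OTU74),((OTU23,(OTU70,OTU3)),(OTU75,((OTU37,OTU72),OTU43))))),OTU36)); the answer is its 25 terminal taxa in alphabetical order.

OTU1, OTU12, OTU14, OTU17, OTU21, OTU22, OTU23, OTU27, OTU3, OTU33, OTU36, OTU37, OTU40, OTU43, OTU45, OTU51, OTU52, OTU53, OTU55, OTU64, OTU70, OTU72, OTU74, OTU75, OTU8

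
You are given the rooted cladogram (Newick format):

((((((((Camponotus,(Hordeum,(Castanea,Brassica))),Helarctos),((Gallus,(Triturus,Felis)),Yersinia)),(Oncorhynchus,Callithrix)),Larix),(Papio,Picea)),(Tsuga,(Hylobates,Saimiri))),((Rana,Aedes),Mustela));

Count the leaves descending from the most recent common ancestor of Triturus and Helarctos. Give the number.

9

The MRCA of Triturus and Helarctos is the node subtending (((Camponotus,(Hordeum,(Castanea,Brassica))),Helarctos),((Gallus,(Triturus,Felis)),Yersinia)).
That clade contains 9 terminal taxa: Brassica, Camponotus, Castanea, Felis, Gallus, Helarctos, Hordeum, Triturus, Yersinia.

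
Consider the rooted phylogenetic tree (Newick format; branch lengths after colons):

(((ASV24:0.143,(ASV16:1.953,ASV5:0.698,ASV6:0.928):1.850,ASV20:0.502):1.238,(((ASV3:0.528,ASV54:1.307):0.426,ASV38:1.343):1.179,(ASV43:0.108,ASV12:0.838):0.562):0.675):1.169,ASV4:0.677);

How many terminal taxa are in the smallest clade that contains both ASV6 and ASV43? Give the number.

10

The MRCA of ASV6 and ASV43 is the node subtending ((ASV24,(ASV16,ASV5,ASV6),ASV20),(((ASV3,ASV54),ASV38),(ASV43,ASV12))).
That clade contains 10 terminal taxa: ASV12, ASV16, ASV20, ASV24, ASV3, ASV38, ASV43, ASV5, ASV54, ASV6.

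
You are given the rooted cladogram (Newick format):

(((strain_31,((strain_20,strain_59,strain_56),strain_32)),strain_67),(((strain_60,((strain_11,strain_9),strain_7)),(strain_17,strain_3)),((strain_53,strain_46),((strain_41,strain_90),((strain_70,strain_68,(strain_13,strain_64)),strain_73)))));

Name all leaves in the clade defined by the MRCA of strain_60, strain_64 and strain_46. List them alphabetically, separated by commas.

Tracing strain_60: it sits inside (strain_60,((strain_11,strain_9),strain_7)).
Tracing strain_64: it sits inside (strain_13,strain_64).
Tracing strain_46: it sits inside (strain_53,strain_46).
The smallest clade enclosing all 3 is (((strain_60,((strain_11,strain_9),strain_7)),(strain_17,strain_3)),((strain_53,strain_46),((strain_41,strain_90),((strain_70,strain_68,(strain_13,strain_64)),strain_73)))); the answer is its 15 terminal taxa in alphabetical order.

strain_11, strain_13, strain_17, strain_3, strain_41, strain_46, strain_53, strain_60, strain_64, strain_68, strain_7, strain_70, strain_73, strain_9, strain_90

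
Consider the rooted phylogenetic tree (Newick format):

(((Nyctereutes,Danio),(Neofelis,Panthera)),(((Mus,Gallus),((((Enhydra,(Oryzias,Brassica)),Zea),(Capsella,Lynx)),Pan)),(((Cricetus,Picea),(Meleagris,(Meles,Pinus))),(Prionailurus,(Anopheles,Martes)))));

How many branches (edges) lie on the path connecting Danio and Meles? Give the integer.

9

The MRCA of Danio and Meles is the root of the tree.
From Danio up to that node: 3 branches. From Meles up to the same node: 6 branches. Total: 3 + 6 = 9.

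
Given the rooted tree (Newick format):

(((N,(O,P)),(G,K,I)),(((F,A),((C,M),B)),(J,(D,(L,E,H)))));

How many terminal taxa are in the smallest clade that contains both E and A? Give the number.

The MRCA of E and A is the node subtending (((F,A),((C,M),B)),(J,(D,(L,E,H)))).
That clade contains 10 terminal taxa: A, B, C, D, E, F, H, J, L, M.

10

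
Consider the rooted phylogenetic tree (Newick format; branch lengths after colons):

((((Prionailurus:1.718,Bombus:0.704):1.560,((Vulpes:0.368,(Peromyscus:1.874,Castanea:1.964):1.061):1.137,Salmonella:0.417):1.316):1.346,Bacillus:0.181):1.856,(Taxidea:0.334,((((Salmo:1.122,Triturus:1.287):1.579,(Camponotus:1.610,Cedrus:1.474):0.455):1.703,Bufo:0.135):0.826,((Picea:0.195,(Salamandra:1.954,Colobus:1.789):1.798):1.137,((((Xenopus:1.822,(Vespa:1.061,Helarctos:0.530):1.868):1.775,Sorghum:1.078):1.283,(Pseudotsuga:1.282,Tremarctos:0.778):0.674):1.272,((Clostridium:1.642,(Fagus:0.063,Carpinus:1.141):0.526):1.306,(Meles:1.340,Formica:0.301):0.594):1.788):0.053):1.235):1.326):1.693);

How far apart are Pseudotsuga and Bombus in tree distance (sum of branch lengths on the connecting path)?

13.001

The path runs Pseudotsuga → … → MRCA → … → Bombus; the MRCA is the root of the tree.
Branch lengths along that path: 1.282 + 0.674 + 1.272 + 0.053 + 1.235 + 1.326 + 1.693 + 1.856 + 1.346 + 1.560 + 0.704 = 13.001.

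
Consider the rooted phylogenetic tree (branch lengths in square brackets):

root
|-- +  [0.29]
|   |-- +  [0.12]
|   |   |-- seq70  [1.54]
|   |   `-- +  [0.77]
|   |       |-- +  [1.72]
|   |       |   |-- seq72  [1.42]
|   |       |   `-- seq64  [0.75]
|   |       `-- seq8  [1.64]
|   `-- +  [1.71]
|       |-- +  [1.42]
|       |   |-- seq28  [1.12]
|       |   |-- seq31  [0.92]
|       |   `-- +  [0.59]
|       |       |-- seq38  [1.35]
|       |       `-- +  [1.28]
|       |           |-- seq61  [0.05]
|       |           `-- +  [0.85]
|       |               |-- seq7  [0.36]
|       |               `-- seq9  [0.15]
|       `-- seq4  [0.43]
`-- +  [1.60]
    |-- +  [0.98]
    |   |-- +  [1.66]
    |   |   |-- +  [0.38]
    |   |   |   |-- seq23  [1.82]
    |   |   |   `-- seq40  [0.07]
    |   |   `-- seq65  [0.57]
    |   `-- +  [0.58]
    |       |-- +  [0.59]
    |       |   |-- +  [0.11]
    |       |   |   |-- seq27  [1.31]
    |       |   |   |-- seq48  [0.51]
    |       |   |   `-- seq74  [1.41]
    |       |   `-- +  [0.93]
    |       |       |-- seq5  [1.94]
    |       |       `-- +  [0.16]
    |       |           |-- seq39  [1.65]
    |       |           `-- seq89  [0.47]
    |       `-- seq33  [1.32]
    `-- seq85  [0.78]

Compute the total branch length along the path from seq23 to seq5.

7.90

The path runs seq23 → … → MRCA → … → seq5; the MRCA is the node subtending (((seq23,seq40),seq65),(((seq27,seq48,seq74),(seq5,(seq39,seq89))),seq33)).
Branch lengths along that path: 1.82 + 0.38 + 1.66 + 0.58 + 0.59 + 0.93 + 1.94 = 7.90.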